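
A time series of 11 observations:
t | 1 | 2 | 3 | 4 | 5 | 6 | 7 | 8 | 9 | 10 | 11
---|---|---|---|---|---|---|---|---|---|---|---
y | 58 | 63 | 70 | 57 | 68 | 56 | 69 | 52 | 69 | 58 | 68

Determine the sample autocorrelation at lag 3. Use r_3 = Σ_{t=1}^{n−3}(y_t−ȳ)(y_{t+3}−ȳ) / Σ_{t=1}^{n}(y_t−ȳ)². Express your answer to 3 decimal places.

Mean ȳ = (58 + 63 + 70 + 57 + 68 + 56 + 69 + 52 + 69 + 58 + 68)/11 = 62.5455
Numerator Σ_{t=1}^{8}(y_t−ȳ)(y_{t+3}−ȳ) = -243.5289
Denominator Σ(y_t−ȳ)² = 424.7273
r_3 = -243.5289 / 424.7273 = -0.573

-0.573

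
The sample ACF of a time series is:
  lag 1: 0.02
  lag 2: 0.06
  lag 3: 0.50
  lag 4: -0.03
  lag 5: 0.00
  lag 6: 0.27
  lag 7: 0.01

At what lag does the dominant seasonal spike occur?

3

The largest autocorrelation is r_3 = 0.50, with a weaker echo at lag 6 (0.27); the remaining lags stay at or below 0.06.
The dominant spike at lag 3 indicates a seasonal period of 3.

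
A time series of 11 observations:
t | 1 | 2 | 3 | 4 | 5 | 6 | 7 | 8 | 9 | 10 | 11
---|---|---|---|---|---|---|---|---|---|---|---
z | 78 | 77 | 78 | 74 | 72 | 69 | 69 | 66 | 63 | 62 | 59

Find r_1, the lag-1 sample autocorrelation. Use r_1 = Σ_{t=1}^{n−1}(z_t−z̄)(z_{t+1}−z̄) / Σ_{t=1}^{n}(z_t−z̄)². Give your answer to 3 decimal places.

0.729

Mean z̄ = (78 + 77 + 78 + 74 + 72 + 69 + 69 + 66 + 63 + 62 + 59)/11 = 69.7273
Numerator Σ_{t=1}^{10}(z_t−z̄)(z_{t+1}−z̄) = 326.9256
Denominator Σ(z_t−z̄)² = 448.1818
r_1 = 326.9256 / 448.1818 = 0.729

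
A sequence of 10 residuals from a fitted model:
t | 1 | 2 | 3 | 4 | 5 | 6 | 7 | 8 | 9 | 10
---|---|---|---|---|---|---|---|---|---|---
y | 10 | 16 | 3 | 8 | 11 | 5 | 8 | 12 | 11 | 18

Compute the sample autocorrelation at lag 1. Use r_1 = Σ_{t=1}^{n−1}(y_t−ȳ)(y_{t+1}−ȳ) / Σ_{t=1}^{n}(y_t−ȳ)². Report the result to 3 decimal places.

-0.095

Mean ȳ = (10 + 16 + 3 + 8 + 11 + 5 + 8 + 12 + 11 + 18)/10 = 10.2000
Numerator Σ_{t=1}^{9}(y_t−ȳ)(y_{t+1}−ȳ) = -17.8400
Denominator Σ(y_t−ȳ)² = 187.6000
r_1 = -17.8400 / 187.6000 = -0.095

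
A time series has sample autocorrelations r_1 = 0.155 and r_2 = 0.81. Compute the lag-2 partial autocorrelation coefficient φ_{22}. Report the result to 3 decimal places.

0.805

φ_{22} = (r_2 − r_1²) / (1 − r_1²)
r_1² = (0.155)² = 0.024025
Numerator = 0.81 − 0.0240 = 0.7860; denominator = 1 − 0.0240 = 0.9760
φ_{22} = 0.7860 / 0.9760 = 0.805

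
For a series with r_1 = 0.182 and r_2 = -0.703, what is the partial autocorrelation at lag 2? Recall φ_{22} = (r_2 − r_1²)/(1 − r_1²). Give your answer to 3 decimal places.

φ_{22} = (r_2 − r_1²) / (1 − r_1²)
r_1² = (0.182)² = 0.033124
Numerator = -0.703 − 0.0331 = -0.7361; denominator = 1 − 0.0331 = 0.9669
φ_{22} = -0.7361 / 0.9669 = -0.761

-0.761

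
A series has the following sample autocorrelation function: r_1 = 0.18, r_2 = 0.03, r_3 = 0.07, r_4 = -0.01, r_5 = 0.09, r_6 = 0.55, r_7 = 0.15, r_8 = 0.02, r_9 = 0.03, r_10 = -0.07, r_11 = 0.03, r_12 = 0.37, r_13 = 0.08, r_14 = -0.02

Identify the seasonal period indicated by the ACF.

6

The largest autocorrelation is r_6 = 0.55, with a weaker echo at lag 12 (0.37); the remaining lags stay at or below 0.18.
The dominant spike at lag 6 indicates a seasonal period of 6.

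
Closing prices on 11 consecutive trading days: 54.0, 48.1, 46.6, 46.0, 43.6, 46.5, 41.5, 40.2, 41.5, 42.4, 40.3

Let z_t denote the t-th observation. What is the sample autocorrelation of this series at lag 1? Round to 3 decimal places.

0.446

Mean z̄ = (54.0 + 48.1 + 46.6 + 46.0 + 43.6 + 46.5 + 41.5 + 40.2 + 41.5 + 42.4 + 40.3)/11 = 44.6091
Numerator Σ_{t=1}^{10}(z_t−z̄)(z_{t+1}−z̄) = 77.1154
Denominator Σ(z_t−z̄)² = 173.0891
r_1 = 77.1154 / 173.0891 = 0.446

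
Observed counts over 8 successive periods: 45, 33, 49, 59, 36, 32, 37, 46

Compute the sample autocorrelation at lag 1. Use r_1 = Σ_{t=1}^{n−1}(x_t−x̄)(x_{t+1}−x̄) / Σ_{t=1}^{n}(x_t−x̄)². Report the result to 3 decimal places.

Mean x̄ = (45 + 33 + 49 + 59 + 36 + 32 + 37 + 46)/8 = 42.1250
Deviations from mean: 2.8750, -9.1250, 6.8750, 16.8750, -6.1250, -10.1250, -5.1250, 3.8750
Numerator Σ_{t=1}^{7}(x_t−x̄)(x_{t+1}−x̄) = 17.7344
Denominator Σ(x_t−x̄)² = 604.8750
r_1 = 17.7344 / 604.8750 = 0.029

0.029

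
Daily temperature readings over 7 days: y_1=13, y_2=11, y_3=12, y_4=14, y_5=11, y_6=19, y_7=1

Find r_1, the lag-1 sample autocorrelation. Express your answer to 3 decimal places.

-0.479

Mean ȳ = (13 + 11 + 12 + 14 + 11 + 19 + 1)/7 = 11.5714
Deviations from mean: 1.4286, -0.5714, 0.4286, 2.4286, -0.5714, 7.4286, -10.5714
Numerator Σ_{t=1}^{6}(y_t−ȳ)(y_{t+1}−ȳ) = -84.1837
Denominator Σ(y_t−ȳ)² = 175.7143
r_1 = -84.1837 / 175.7143 = -0.479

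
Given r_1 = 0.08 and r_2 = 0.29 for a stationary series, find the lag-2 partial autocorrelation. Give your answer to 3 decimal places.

0.285

φ_{22} = (r_2 − r_1²) / (1 − r_1²)
r_1² = (0.08)² = 0.0064
Numerator = 0.29 − 0.0064 = 0.2836; denominator = 1 − 0.0064 = 0.9936
φ_{22} = 0.2836 / 0.9936 = 0.285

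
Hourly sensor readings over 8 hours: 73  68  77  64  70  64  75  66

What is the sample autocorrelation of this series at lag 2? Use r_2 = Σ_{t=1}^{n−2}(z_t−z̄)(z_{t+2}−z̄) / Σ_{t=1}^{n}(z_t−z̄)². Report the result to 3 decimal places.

Mean z̄ = (73 + 68 + 77 + 64 + 70 + 64 + 75 + 66)/8 = 69.6250
Deviations from mean: 3.3750, -1.6250, 7.3750, -5.6250, 0.3750, -5.6250, 5.3750, -3.6250
Numerator Σ_{t=1}^{6}(z_t−z̄)(z_{t+2}−z̄) = 90.8438
Denominator Σ(z_t−z̄)² = 173.8750
r_2 = 90.8438 / 173.8750 = 0.522

0.522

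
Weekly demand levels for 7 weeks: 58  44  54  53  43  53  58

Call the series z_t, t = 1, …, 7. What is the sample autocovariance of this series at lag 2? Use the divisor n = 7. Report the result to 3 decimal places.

Mean z̄ = (58 + 44 + 54 + 53 + 43 + 53 + 58)/7 = 51.8571
Deviations: 6.1429, -7.8571, 2.1429, 1.1429, -8.8571, 1.1429, 6.1429
Σ_{t=1}^{5}(z_t−z̄)(z_{t+2}−z̄) = -67.8980
γ_2 = -67.8980 / 7 = -9.700

-9.700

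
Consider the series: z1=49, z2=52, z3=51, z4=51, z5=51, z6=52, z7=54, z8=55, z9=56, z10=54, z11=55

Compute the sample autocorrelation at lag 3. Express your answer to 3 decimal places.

0.150

Mean z̄ = (49 + 52 + 51 + 51 + 51 + 52 + 54 + 55 + 56 + 54 + 55)/11 = 52.7273
Numerator Σ_{t=1}^{8}(z_t−z̄)(z_{t+3}−z̄) = 7.2314
Denominator Σ(z_t−z̄)² = 48.1818
r_3 = 7.2314 / 48.1818 = 0.150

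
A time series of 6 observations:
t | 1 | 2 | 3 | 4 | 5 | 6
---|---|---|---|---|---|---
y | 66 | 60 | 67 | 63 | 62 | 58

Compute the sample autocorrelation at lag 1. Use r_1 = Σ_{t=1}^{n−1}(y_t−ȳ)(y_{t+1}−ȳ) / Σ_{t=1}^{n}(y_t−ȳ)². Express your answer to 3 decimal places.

Mean ȳ = (66 + 60 + 67 + 63 + 62 + 58)/6 = 62.6667
Σ(y_t−ȳ)(y_{t+1}−ȳ) = (-8.8889) + (-11.5556) + (1.4444) + (-0.2222) + (3.1111) = -16.1111
Denominator Σ(y_t−ȳ)² = 59.3333
r_1 = -16.1111 / 59.3333 = -0.272

-0.272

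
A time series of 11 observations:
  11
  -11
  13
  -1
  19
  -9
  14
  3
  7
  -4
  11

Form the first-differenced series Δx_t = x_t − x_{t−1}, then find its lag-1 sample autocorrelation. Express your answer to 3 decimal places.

First differences Δx: -22, 24, -14, 20, -28, 23, -11, 4, -11, 15
Mean of differences = 0.0000
Numerator Σ(Δx_t−Δx̄)(Δx_{t+1}−Δx̄) = -2854.0000
Denominator Σ(Δx_t−Δx̄)² = 3452.0000
r_1(Δx) = -2854.0000 / 3452.0000 = -0.827

-0.827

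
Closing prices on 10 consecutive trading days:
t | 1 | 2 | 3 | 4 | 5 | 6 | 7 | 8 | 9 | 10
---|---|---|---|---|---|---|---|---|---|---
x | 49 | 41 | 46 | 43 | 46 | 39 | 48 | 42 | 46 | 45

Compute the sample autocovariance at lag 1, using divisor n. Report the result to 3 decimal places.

Mean x̄ = (49 + 41 + 46 + 43 + 46 + 39 + 48 + 42 + 46 + 45)/10 = 44.5000
Σ_{t=1}^{9}(x_t−x̄)(x_{t+1}−x̄) = -64.7500
γ_1 = -64.7500 / 10 = -6.475

-6.475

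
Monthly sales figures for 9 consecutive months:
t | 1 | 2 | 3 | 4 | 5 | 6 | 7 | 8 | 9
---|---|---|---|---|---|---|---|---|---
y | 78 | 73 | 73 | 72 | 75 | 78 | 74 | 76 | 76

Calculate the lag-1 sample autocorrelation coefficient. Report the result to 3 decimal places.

Mean ȳ = (78 + 73 + 73 + 72 + 75 + 78 + 74 + 76 + 76)/9 = 75.0000
Numerator Σ_{t=1}^{8}(y_t−ȳ)(y_{t+1}−ȳ) = 1.0000
Denominator Σ(y_t−ȳ)² = 38.0000
r_1 = 1.0000 / 38.0000 = 0.026

0.026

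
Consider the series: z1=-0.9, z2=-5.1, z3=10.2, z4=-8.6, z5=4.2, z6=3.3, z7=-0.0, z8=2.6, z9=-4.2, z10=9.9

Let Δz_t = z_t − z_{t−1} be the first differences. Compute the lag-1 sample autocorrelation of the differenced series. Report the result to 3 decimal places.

-0.712

First differences Δz: -4.2, 15.3, -18.8, 12.8, -0.9, -3.3, 2.6, -6.8, 14.1
Mean of differences = 1.2000
Numerator Σ(Δz_t−Δz̄)(Δz_{t+1}−Δz̄) = -725.7500
Denominator Σ(Δz_t−Δz̄)² = 1019.5600
r_1(Δz) = -725.7500 / 1019.5600 = -0.712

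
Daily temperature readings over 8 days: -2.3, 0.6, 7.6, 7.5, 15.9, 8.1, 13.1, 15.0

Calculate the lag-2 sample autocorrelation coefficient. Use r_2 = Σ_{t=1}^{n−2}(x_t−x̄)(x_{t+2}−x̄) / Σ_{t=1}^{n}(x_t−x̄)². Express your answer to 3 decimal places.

0.148

Mean x̄ = (-2.3 + 0.6 + 7.6 + 7.5 + 15.9 + 8.1 + 13.1 + 15.0)/8 = 8.1875
Deviations from mean: -10.4875, -7.5875, -0.5875, -0.6875, 7.7125, -0.0875, 4.9125, 6.8125
Σ(x_t−x̄)(x_{t+2}−x̄) = (6.1614) + (5.2164) + (-4.5311) + (0.0602) + (37.8877) + (-0.5961) = 44.1984
Denominator Σ(x_t−x̄)² = 298.4088
r_2 = 44.1984 / 298.4088 = 0.148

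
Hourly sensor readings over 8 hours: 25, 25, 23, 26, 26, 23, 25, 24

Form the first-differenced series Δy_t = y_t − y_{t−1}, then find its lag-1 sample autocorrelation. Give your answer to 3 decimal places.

-0.522

First differences Δy: 0, -2, 3, 0, -3, 2, -1
Mean of differences = -0.1429
Numerator Σ(Δy_t−Δȳ)(Δy_{t+1}−Δȳ) = -14.0204
Denominator Σ(Δy_t−Δȳ)² = 26.8571
r_1(Δy) = -14.0204 / 26.8571 = -0.522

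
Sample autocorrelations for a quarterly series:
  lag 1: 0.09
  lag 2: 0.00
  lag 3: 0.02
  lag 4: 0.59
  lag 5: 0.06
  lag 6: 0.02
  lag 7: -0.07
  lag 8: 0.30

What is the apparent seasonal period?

The largest autocorrelation is r_4 = 0.59, with a weaker echo at lag 8 (0.30); the remaining lags stay at or below 0.09.
The dominant spike at lag 4 indicates a seasonal period of 4.

4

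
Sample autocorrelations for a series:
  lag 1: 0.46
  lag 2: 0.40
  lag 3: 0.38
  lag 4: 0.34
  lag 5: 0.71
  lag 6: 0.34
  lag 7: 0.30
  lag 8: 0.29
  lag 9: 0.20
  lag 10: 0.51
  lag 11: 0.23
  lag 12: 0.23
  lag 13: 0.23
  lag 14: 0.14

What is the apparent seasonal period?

5

The largest autocorrelation is r_5 = 0.71, with a weaker echo at lag 10 (0.51); the remaining lags stay at or below 0.46. The elevated value at lag 1 (0.46), dropping to 0.40 at lag 2, reflects decaying short-term dependence rather than seasonality.
The dominant spike at lag 5 indicates a seasonal period of 5.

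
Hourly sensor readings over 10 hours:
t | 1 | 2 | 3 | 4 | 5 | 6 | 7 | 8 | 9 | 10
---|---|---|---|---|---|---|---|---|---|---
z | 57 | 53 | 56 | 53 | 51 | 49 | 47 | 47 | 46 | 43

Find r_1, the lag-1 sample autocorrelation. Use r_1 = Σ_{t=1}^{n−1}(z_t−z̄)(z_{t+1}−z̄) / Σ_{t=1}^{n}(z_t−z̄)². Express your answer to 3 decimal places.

0.589

Mean z̄ = (57 + 53 + 56 + 53 + 51 + 49 + 47 + 47 + 46 + 43)/10 = 50.2000
Numerator Σ_{t=1}^{9}(z_t−z̄)(z_{t+1}−z̄) = 110.5600
Denominator Σ(z_t−z̄)² = 187.6000
r_1 = 110.5600 / 187.6000 = 0.589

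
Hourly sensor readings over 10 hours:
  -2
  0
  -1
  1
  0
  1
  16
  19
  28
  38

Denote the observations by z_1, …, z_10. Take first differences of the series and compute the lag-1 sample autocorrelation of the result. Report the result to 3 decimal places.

0.104

First differences Δz: 2, -1, 2, -1, 1, 15, 3, 9, 10
Mean of differences = 4.4444
Numerator Σ(Δz_t−Δz̄)(Δz_{t+1}−Δz̄) = 25.8025
Denominator Σ(Δz_t−Δz̄)² = 248.2222
r_1(Δz) = 25.8025 / 248.2222 = 0.104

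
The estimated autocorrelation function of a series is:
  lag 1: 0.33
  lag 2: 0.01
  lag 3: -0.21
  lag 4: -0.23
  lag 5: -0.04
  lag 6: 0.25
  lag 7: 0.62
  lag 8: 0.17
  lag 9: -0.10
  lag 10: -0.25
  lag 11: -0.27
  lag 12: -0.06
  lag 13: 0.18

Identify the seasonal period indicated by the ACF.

7

The largest autocorrelation is r_7 = 0.62; the remaining lags stay at or below 0.33. The elevated value at lag 1 (0.33), dropping to 0.01 at lag 2, reflects decaying short-term dependence rather than seasonality.
The dominant spike at lag 7 indicates a seasonal period of 7.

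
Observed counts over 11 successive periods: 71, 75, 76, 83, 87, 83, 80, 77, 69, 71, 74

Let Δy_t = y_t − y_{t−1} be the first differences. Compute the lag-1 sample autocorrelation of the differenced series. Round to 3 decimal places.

0.308

First differences Δy: 4, 1, 7, 4, -4, -3, -3, -8, 2, 3
Mean of differences = 0.3000
Numerator Σ(Δy_t−Δȳ)(Δy_{t+1}−Δȳ) = 59.1100
Denominator Σ(Δy_t−Δȳ)² = 192.1000
r_1(Δy) = 59.1100 / 192.1000 = 0.308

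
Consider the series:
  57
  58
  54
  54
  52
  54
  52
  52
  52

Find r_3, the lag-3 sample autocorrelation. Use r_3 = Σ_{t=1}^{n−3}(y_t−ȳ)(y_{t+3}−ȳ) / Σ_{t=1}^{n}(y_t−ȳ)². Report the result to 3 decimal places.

-0.104

Mean ȳ = (57 + 58 + 54 + 54 + 52 + 54 + 52 + 52 + 52)/9 = 53.8889
Σ(y_t−ȳ)(y_{t+3}−ȳ) = (0.3457) + (-7.7654) + (0.0123) + (-0.2099) + (3.5679) + (-0.2099) = -4.2593
Denominator Σ(y_t−ȳ)² = 40.8889
r_3 = -4.2593 / 40.8889 = -0.104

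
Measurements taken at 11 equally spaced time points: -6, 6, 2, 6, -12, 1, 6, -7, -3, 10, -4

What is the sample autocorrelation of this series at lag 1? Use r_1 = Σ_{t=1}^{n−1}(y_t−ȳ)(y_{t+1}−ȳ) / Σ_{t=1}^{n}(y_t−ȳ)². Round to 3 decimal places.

-0.386

Mean ȳ = (-6 + 6 + 2 + 6 − 12 + 1 + 6 − 7 − 3 + 10 − 4)/11 = -0.0909
Numerator Σ_{t=1}^{10}(y_t−ȳ)(y_{t+1}−ȳ) = -180.1901
Denominator Σ(y_t−ȳ)² = 466.9091
r_1 = -180.1901 / 466.9091 = -0.386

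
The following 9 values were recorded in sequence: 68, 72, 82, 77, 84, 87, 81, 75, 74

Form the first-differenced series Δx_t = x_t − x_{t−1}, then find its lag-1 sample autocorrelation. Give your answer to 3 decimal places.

-0.011

First differences Δx: 4, 10, -5, 7, 3, -6, -6, -1
Mean of differences = 0.7500
Numerator Σ(Δx_t−Δx̄)(Δx_{t+1}−Δx̄) = -2.8125
Denominator Σ(Δx_t−Δx̄)² = 267.5000
r_1(Δx) = -2.8125 / 267.5000 = -0.011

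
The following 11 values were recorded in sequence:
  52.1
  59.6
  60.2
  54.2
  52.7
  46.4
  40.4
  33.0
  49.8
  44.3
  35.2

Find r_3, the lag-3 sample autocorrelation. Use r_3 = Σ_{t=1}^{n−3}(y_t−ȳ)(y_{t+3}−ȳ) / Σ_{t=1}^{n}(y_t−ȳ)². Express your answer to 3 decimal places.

Mean ȳ = (52.1 + 59.6 + 60.2 + 54.2 + 52.7 + 46.4 + 40.4 + 33.0 + 49.8 + 44.3 + 35.2)/11 = 47.9909
Numerator Σ_{t=1}^{8}(y_t−ȳ)(y_{t+3}−ȳ) = 159.9188
Denominator Σ(y_t−ȳ)² = 826.8291
r_3 = 159.9188 / 826.8291 = 0.193

0.193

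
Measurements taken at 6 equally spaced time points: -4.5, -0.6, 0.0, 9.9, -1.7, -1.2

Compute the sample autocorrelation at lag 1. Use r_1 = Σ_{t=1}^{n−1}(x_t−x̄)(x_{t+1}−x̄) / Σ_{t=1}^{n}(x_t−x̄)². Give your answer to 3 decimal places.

-0.119

Mean x̄ = (-4.5 − 0.6 + 0.0 + 9.9 − 1.7 − 1.2)/6 = 0.3167
Deviations from mean: -4.8167, -0.9167, -0.3167, 9.5833, -2.0167, -1.5167
Σ(x_t−x̄)(x_{t+1}−x̄) = (4.4153) + (0.2903) + (-3.0347) + (-19.3264) + (3.0586) = -14.5969
Denominator Σ(x_t−x̄)² = 122.3483
r_1 = -14.5969 / 122.3483 = -0.119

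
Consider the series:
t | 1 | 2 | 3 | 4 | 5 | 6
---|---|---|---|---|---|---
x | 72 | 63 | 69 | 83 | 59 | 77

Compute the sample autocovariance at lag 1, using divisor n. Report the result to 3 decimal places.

-39.542

Mean x̄ = (72 + 63 + 69 + 83 + 59 + 77)/6 = 70.5000
Deviations: 1.5000, -7.5000, -1.5000, 12.5000, -11.5000, 6.5000
Σ_{t=1}^{5}(x_t−x̄)(x_{t+1}−x̄) = -237.2500
γ_1 = -237.2500 / 6 = -39.542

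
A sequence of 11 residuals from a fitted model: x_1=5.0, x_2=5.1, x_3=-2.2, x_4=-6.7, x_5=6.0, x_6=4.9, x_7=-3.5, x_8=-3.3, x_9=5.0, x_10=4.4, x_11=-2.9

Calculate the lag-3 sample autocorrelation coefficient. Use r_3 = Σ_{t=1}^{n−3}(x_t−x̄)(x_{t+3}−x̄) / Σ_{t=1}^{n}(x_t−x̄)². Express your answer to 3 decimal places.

0.036

Mean x̄ = (5.0 + 5.1 − 2.2 − 6.7 + 6.0 + 4.9 − 3.5 − 3.3 + 5.0 + 4.4 − 2.9)/11 = 1.0727
Numerator Σ_{t=1}^{8}(x_t−x̄)(x_{t+3}−x̄) = 7.9769
Denominator Σ(x_t−x̄)² = 224.0018
r_3 = 7.9769 / 224.0018 = 0.036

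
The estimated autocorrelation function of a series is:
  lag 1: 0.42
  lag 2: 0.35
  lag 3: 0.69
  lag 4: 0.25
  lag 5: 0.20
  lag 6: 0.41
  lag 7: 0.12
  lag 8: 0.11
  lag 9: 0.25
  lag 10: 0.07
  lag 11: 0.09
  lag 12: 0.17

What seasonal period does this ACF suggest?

The largest autocorrelation is r_3 = 0.69; the remaining lags stay at or below 0.42. The elevated value at lag 1 (0.42), dropping to 0.35 at lag 2, reflects decaying short-term dependence rather than seasonality.
The dominant spike at lag 3 indicates a seasonal period of 3.

3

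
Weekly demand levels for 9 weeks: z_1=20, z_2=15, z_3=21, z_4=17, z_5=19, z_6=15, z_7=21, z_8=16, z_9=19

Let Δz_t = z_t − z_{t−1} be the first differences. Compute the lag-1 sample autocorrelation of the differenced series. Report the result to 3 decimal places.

First differences Δz: -5, 6, -4, 2, -4, 6, -5, 3
Mean of differences = -0.1250
Numerator Σ(Δz_t−Δz̄)(Δz_{t+1}−Δz̄) = -138.8906
Denominator Σ(Δz_t−Δz̄)² = 166.8750
r_1(Δz) = -138.8906 / 166.8750 = -0.832

-0.832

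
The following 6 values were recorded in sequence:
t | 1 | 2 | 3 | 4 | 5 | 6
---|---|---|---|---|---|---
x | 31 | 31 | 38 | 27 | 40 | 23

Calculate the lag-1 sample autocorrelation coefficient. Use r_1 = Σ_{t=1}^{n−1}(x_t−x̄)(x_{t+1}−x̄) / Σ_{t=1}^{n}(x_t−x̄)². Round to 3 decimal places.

-0.697

Mean x̄ = (31 + 31 + 38 + 27 + 40 + 23)/6 = 31.6667
Deviations from mean: -0.6667, -0.6667, 6.3333, -4.6667, 8.3333, -8.6667
Σ(x_t−x̄)(x_{t+1}−x̄) = (0.4444) + (-4.2222) + (-29.5556) + (-38.8889) + (-72.2222) = -144.4444
Denominator Σ(x_t−x̄)² = 207.3333
r_1 = -144.4444 / 207.3333 = -0.697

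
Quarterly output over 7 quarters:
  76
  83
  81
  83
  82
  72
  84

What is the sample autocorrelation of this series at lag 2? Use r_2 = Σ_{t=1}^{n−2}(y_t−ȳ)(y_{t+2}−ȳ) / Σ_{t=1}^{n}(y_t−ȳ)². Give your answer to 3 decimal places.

Mean ȳ = (76 + 83 + 81 + 83 + 82 + 72 + 84)/7 = 80.1429
Deviations from mean: -4.1429, 2.8571, 0.8571, 2.8571, 1.8571, -8.1429, 3.8571
Σ(y_t−ȳ)(y_{t+2}−ȳ) = (-3.5510) + (8.1633) + (1.5918) + (-23.2653) + (7.1633) = -9.8980
Denominator Σ(y_t−ȳ)² = 118.8571
r_2 = -9.8980 / 118.8571 = -0.083

-0.083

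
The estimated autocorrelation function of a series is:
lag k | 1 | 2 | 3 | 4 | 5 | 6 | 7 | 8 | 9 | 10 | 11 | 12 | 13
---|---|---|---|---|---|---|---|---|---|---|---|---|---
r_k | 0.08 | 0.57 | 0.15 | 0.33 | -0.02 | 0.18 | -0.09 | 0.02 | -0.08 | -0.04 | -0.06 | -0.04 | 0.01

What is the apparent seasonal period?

The largest autocorrelation is r_2 = 0.57, with weaker echoes at lags 4 (0.33) and 6 (0.18); the remaining lags stay at or below 0.15.
The dominant spike at lag 2 indicates a seasonal period of 2.

2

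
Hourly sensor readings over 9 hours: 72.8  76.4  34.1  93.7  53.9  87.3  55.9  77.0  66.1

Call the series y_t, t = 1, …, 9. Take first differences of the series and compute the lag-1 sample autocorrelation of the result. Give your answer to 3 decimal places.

-0.866

First differences Δy: 3.6, -42.3, 59.6, -39.8, 33.4, -31.4, 21.1, -10.9
Mean of differences = -0.8375
Numerator Σ(Δy_t−Δȳ)(Δy_{t+1}−Δȳ) = -8316.2489
Denominator Σ(Δy_t−Δȳ)² = 9598.3788
r_1(Δy) = -8316.2489 / 9598.3788 = -0.866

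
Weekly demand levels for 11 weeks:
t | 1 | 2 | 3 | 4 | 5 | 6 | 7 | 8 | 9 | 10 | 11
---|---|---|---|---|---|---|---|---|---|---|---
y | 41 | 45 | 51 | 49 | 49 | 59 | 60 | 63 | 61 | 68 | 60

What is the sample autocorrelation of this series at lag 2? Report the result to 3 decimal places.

0.391

Mean ȳ = (41 + 45 + 51 + 49 + 49 + 59 + 60 + 63 + 61 + 68 + 60)/11 = 55.0909
Numerator Σ_{t=1}^{9}(y_t−ȳ)(y_{t+2}−ȳ) = 281.3471
Denominator Σ(y_t−ȳ)² = 718.9091
r_2 = 281.3471 / 718.9091 = 0.391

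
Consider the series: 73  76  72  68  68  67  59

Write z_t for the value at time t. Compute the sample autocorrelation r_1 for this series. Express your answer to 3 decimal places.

Mean z̄ = (73 + 76 + 72 + 68 + 68 + 67 + 59)/7 = 69.0000
Deviations from mean: 4.0000, 7.0000, 3.0000, -1.0000, -1.0000, -2.0000, -10.0000
Σ(z_t−z̄)(z_{t+1}−z̄) = (28.0000) + (21.0000) + (-3.0000) + (1.0000) + (2.0000) + (20.0000) = 69.0000
Denominator Σ(z_t−z̄)² = 180.0000
r_1 = 69.0000 / 180.0000 = 0.383

0.383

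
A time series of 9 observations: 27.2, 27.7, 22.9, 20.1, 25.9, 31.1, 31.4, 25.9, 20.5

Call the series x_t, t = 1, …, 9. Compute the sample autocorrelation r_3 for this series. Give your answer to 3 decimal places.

Mean x̄ = (27.2 + 27.7 + 22.9 + 20.1 + 25.9 + 31.1 + 31.4 + 25.9 + 20.5)/9 = 25.8556
Σ(x_t−x̄)(x_{t+3}−x̄) = (-7.7380) + (0.0820) + (-15.5002) + (-31.9114) + (0.0020) + (-28.0869) = -83.1526
Denominator Σ(x_t−x̄)² = 134.0022
r_3 = -83.1526 / 134.0022 = -0.621

-0.621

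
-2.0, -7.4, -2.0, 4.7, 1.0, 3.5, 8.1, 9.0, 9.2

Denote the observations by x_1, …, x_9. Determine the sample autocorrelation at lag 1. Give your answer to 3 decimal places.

Mean x̄ = (-2.0 − 7.4 − 2.0 + 4.7 + 1.0 + 3.5 + 8.1 + 9.0 + 9.2)/9 = 2.6778
Numerator Σ_{t=1}^{8}(x_t−x̄)(x_{t+1}−x̄) = 160.0251
Denominator Σ(x_t−x̄)² = 264.8156
r_1 = 160.0251 / 264.8156 = 0.604

0.604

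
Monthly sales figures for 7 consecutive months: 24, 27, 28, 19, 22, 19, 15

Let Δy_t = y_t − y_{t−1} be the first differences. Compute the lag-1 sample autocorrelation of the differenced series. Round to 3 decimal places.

First differences Δy: 3, 1, -9, 3, -3, -4
Mean of differences = -1.5000
Numerator Σ(Δy_t−Δȳ)(Δy_{t+1}−Δȳ) = -44.2500
Denominator Σ(Δy_t−Δȳ)² = 111.5000
r_1(Δy) = -44.2500 / 111.5000 = -0.397

-0.397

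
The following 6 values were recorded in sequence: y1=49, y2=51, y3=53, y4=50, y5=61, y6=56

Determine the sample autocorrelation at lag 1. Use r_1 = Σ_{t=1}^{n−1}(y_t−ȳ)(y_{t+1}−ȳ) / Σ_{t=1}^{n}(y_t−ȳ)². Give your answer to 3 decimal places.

Mean ȳ = (49 + 51 + 53 + 50 + 61 + 56)/6 = 53.3333
Σ(y_t−ȳ)(y_{t+1}−ȳ) = (10.1111) + (0.7778) + (1.1111) + (-25.5556) + (20.4444) = 6.8889
Denominator Σ(y_t−ȳ)² = 101.3333
r_1 = 6.8889 / 101.3333 = 0.068

0.068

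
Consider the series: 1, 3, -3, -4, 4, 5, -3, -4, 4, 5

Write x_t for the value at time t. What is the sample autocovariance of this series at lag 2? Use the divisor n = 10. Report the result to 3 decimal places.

Mean x̄ = (1 + 3 − 3 − 4 + 4 + 5 − 3 − 4 + 4 + 5)/10 = 0.8000
Σ_{t=1}^{8}(x_t−x̄)(x_{t+2}−x̄) = -108.2800
γ_2 = -108.2800 / 10 = -10.828

-10.828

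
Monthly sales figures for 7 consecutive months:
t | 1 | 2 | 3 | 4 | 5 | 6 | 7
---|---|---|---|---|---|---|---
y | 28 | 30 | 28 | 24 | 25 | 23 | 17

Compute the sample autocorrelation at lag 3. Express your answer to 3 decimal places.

Mean ȳ = (28 + 30 + 28 + 24 + 25 + 23 + 17)/7 = 25.0000
Deviations from mean: 3.0000, 5.0000, 3.0000, -1.0000, 0.0000, -2.0000, -8.0000
Numerator Σ_{t=1}^{4}(y_t−ȳ)(y_{t+3}−ȳ) = -1.0000
Denominator Σ(y_t−ȳ)² = 112.0000
r_3 = -1.0000 / 112.0000 = -0.009

-0.009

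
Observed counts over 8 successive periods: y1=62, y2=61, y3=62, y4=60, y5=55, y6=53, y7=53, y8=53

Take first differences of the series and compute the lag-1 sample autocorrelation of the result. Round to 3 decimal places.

First differences Δy: -1, 1, -2, -5, -2, 0, 0
Mean of differences = -1.2857
Numerator Σ(Δy_t−Δȳ)(Δy_{t+1}−Δȳ) = 5.0612
Denominator Σ(Δy_t−Δȳ)² = 23.4286
r_1(Δy) = 5.0612 / 23.4286 = 0.216

0.216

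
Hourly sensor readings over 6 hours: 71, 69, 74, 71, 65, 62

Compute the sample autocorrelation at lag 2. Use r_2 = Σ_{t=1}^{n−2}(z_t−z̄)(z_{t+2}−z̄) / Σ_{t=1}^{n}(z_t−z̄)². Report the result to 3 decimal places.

Mean z̄ = (71 + 69 + 74 + 71 + 65 + 62)/6 = 68.6667
Deviations from mean: 2.3333, 0.3333, 5.3333, 2.3333, -3.6667, -6.6667
Σ(z_t−z̄)(z_{t+2}−z̄) = (12.4444) + (0.7778) + (-19.5556) + (-15.5556) = -21.8889
Denominator Σ(z_t−z̄)² = 97.3333
r_2 = -21.8889 / 97.3333 = -0.225

-0.225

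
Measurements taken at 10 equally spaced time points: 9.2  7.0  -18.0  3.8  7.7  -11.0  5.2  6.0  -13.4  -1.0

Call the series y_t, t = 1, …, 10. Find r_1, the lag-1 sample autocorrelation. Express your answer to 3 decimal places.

-0.318

Mean ȳ = (9.2 + 7.0 − 18.0 + 3.8 + 7.7 − 11.0 + 5.2 + 6.0 − 13.4 − 1.0)/10 = -0.4500
Numerator Σ_{t=1}^{9}(y_t−ȳ)(y_{t+1}−ȳ) = -284.3575
Denominator Σ(y_t−ȳ)² = 893.9450
r_1 = -284.3575 / 893.9450 = -0.318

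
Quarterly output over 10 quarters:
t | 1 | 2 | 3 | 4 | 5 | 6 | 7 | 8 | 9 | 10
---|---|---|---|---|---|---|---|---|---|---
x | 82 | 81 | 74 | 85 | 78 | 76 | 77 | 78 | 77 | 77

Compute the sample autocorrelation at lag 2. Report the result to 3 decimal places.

-0.090

Mean x̄ = (82 + 81 + 74 + 85 + 78 + 76 + 77 + 78 + 77 + 77)/10 = 78.5000
Numerator Σ_{t=1}^{8}(x_t−x̄)(x_{t+2}−x̄) = -8.5000
Denominator Σ(x_t−x̄)² = 94.5000
r_2 = -8.5000 / 94.5000 = -0.090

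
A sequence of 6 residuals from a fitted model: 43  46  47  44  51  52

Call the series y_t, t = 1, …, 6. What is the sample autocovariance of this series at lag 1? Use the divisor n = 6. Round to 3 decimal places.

1.995

Mean ȳ = (43 + 46 + 47 + 44 + 51 + 52)/6 = 47.1667
Σ_{t=1}^{5}(y_t−ȳ)(y_{t+1}−ȳ) = 11.9722
γ_1 = 11.9722 / 6 = 1.995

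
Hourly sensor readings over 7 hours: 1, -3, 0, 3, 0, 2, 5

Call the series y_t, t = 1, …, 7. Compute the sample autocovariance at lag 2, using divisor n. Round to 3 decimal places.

-1.292

Mean ȳ = (1 − 3 + 0 + 3 + 0 + 2 + 5)/7 = 1.1429
Deviations: -0.1429, -4.1429, -1.1429, 1.8571, -1.1429, 0.8571, 3.8571
Σ_{t=1}^{5}(y_t−ȳ)(y_{t+2}−ȳ) = -9.0408
γ_2 = -9.0408 / 7 = -1.292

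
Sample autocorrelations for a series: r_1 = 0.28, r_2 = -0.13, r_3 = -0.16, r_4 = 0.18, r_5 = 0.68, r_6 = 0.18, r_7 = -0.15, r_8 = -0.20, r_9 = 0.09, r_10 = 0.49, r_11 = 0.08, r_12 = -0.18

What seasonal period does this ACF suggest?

The largest autocorrelation is r_5 = 0.68, with a weaker echo at lag 10 (0.49); the remaining lags stay at or below 0.28.
The dominant spike at lag 5 indicates a seasonal period of 5.

5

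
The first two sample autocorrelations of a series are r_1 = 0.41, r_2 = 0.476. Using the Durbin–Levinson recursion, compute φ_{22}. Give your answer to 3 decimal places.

0.370

φ_{22} = (r_2 − r_1²) / (1 − r_1²)
r_1² = (0.41)² = 0.1681
Numerator = 0.476 − 0.1681 = 0.3079; denominator = 1 − 0.1681 = 0.8319
φ_{22} = 0.3079 / 0.8319 = 0.370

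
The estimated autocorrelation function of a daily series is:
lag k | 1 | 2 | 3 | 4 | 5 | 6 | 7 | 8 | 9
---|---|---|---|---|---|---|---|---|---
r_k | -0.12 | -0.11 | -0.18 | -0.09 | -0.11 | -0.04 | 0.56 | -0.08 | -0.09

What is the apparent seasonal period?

The largest autocorrelation is r_7 = 0.56; the remaining lags stay at or below -0.04.
The dominant spike at lag 7 indicates a seasonal period of 7.

7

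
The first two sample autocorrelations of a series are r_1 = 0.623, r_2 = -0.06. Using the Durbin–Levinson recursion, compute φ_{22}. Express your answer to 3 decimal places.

-0.732

φ_{22} = (r_2 − r_1²) / (1 − r_1²)
r_1² = (0.623)² = 0.388129
Numerator = -0.06 − 0.3881 = -0.4481; denominator = 1 − 0.3881 = 0.6119
φ_{22} = -0.4481 / 0.6119 = -0.732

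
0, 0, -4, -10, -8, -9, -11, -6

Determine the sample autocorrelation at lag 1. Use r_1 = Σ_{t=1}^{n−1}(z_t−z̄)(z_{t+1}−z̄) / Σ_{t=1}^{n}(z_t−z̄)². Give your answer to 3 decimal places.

Mean z̄ = (0 + 0 − 4 − 10 − 8 − 9 − 11 − 6)/8 = -6.0000
Σ(z_t−z̄)(z_{t+1}−z̄) = (36.0000) + (12.0000) + (-8.0000) + (8.0000) + (6.0000) + (15.0000) + (0.0000) = 69.0000
Denominator Σ(z_t−z̄)² = 130.0000
r_1 = 69.0000 / 130.0000 = 0.531

0.531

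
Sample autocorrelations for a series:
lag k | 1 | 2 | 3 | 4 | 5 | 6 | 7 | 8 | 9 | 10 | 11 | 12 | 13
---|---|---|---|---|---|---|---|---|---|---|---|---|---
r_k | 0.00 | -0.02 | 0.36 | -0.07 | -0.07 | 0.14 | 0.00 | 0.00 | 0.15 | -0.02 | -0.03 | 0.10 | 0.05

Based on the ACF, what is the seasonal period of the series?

The largest autocorrelation is r_3 = 0.36, with a weaker echo at lag 9 (0.15); the remaining lags stay at or below 0.14.
The dominant spike at lag 3 indicates a seasonal period of 3.

3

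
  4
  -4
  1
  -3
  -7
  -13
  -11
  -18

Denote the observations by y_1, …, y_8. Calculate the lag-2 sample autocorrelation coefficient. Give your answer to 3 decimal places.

0.362

Mean ȳ = (4 − 4 + 1 − 3 − 7 − 13 − 11 − 18)/8 = -6.3750
Σ(y_t−ȳ)(y_{t+2}−ȳ) = (76.5156) + (8.0156) + (-4.6094) + (-22.3594) + (2.8906) + (77.0156) = 137.4688
Denominator Σ(y_t−ȳ)² = 379.8750
r_2 = 137.4688 / 379.8750 = 0.362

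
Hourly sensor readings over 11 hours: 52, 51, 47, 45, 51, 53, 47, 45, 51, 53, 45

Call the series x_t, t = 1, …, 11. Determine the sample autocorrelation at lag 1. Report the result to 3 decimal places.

Mean x̄ = (52 + 51 + 47 + 45 + 51 + 53 + 47 + 45 + 51 + 53 + 45)/11 = 49.0909
Numerator Σ_{t=1}^{10}(x_t−x̄)(x_{t+1}−x̄) = -6.1901
Denominator Σ(x_t−x̄)² = 108.9091
r_1 = -6.1901 / 108.9091 = -0.057

-0.057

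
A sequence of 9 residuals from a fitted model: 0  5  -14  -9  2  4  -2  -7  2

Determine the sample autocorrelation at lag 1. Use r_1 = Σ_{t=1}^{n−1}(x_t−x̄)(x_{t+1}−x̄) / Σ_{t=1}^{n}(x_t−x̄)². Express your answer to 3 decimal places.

-0.032

Mean x̄ = (0 + 5 − 14 − 9 + 2 + 4 − 2 − 7 + 2)/9 = -2.1111
Numerator Σ_{t=1}^{8}(x_t−x̄)(x_{t+1}−x̄) = -10.7901
Denominator Σ(x_t−x̄)² = 338.8889
r_1 = -10.7901 / 338.8889 = -0.032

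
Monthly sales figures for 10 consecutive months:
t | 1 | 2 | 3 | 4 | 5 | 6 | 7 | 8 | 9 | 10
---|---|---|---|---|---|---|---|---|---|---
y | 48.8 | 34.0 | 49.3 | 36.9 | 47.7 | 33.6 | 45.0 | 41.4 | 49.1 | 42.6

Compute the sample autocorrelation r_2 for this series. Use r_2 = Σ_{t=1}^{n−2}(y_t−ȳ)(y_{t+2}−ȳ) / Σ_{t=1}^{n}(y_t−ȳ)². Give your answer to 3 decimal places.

Mean ȳ = (48.8 + 34.0 + 49.3 + 36.9 + 47.7 + 33.6 + 45.0 + 41.4 + 49.1 + 42.6)/10 = 42.8400
Numerator Σ_{t=1}^{8}(y_t−ȳ)(y_{t+2}−ȳ) = 214.9628
Denominator Σ(y_t−ȳ)² = 345.6640
r_2 = 214.9628 / 345.6640 = 0.622

0.622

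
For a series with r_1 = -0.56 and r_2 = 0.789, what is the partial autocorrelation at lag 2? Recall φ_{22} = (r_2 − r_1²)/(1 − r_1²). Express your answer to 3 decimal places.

0.693

φ_{22} = (r_2 − r_1²) / (1 − r_1²)
r_1² = (-0.56)² = 0.3136
Numerator = 0.789 − 0.3136 = 0.4754; denominator = 1 − 0.3136 = 0.6864
φ_{22} = 0.4754 / 0.6864 = 0.693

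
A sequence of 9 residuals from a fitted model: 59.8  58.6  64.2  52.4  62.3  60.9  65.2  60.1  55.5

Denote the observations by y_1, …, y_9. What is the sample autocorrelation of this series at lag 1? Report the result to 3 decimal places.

Mean ȳ = (59.8 + 58.6 + 64.2 + 52.4 + 62.3 + 60.9 + 65.2 + 60.1 + 55.5)/9 = 59.8889
Numerator Σ_{t=1}^{8}(y_t−ȳ)(y_{t+1}−ȳ) = -47.7812
Denominator Σ(y_t−ȳ)² = 130.6889
r_1 = -47.7812 / 130.6889 = -0.366

-0.366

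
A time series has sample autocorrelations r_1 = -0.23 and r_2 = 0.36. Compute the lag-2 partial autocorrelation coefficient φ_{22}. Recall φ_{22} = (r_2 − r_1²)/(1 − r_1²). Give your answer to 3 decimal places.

φ_{22} = (r_2 − r_1²) / (1 − r_1²)
r_1² = (-0.23)² = 0.0529
Numerator = 0.36 − 0.0529 = 0.3071; denominator = 1 − 0.0529 = 0.9471
φ_{22} = 0.3071 / 0.9471 = 0.324

0.324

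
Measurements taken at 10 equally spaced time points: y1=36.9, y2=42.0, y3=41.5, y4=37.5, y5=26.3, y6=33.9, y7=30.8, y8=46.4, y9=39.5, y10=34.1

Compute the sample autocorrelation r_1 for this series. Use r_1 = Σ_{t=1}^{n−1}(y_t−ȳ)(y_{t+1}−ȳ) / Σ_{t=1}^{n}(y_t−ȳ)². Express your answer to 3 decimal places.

0.095

Mean ȳ = (36.9 + 42.0 + 41.5 + 37.5 + 26.3 + 33.9 + 30.8 + 46.4 + 39.5 + 34.1)/10 = 36.8900
Numerator Σ_{t=1}^{9}(y_t−ȳ)(y_{t+1}−ȳ) = 29.4569
Denominator Σ(y_t−ȳ)² = 310.9490
r_1 = 29.4569 / 310.9490 = 0.095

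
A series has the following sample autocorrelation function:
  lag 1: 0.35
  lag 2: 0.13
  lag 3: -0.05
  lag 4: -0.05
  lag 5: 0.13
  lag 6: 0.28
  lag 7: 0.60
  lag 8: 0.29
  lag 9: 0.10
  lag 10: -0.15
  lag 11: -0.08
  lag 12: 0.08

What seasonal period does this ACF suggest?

7

The largest autocorrelation is r_7 = 0.60; the remaining lags stay at or below 0.35. The elevated value at lag 1 (0.35), dropping to 0.13 at lag 2, reflects decaying short-term dependence rather than seasonality.
The dominant spike at lag 7 indicates a seasonal period of 7.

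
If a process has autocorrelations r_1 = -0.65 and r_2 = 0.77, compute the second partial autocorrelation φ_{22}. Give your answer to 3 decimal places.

0.602

φ_{22} = (r_2 − r_1²) / (1 − r_1²)
r_1² = (-0.65)² = 0.4225
Numerator = 0.77 − 0.4225 = 0.3475; denominator = 1 − 0.4225 = 0.5775
φ_{22} = 0.3475 / 0.5775 = 0.602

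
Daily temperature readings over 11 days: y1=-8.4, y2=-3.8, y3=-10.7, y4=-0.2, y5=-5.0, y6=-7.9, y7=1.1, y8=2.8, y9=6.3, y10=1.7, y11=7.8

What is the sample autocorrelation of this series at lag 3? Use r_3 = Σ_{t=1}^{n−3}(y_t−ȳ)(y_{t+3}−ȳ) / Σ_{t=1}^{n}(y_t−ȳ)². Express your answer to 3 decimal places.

Mean ȳ = (-8.4 − 3.8 − 10.7 − 0.2 − 5.0 − 7.9 + 1.1 + 2.8 + 6.3 + 1.7 + 7.8)/11 = -1.4818
Numerator Σ_{t=1}^{8}(y_t−ȳ)(y_{t+3}−ȳ) = 44.7099
Denominator Σ(y_t−ȳ)² = 375.2564
r_3 = 44.7099 / 375.2564 = 0.119

0.119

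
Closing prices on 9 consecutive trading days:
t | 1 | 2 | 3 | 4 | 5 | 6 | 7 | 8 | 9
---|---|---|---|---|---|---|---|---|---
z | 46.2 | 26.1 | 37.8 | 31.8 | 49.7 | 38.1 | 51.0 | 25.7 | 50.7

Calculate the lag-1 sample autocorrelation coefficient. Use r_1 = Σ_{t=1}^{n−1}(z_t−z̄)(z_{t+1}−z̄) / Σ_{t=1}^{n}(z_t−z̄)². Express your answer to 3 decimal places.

Mean z̄ = (46.2 + 26.1 + 37.8 + 31.8 + 49.7 + 38.1 + 51.0 + 25.7 + 50.7)/9 = 39.6778
Numerator Σ_{t=1}^{8}(z_t−z̄)(z_{t+1}−z̄) = -473.2238
Denominator Σ(z_t−z̄)² = 840.4756
r_1 = -473.2238 / 840.4756 = -0.563

-0.563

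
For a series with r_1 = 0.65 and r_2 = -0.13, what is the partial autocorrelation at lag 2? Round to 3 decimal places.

φ_{22} = (r_2 − r_1²) / (1 − r_1²)
r_1² = (0.65)² = 0.4225
Numerator = -0.13 − 0.4225 = -0.5525; denominator = 1 − 0.4225 = 0.5775
φ_{22} = -0.5525 / 0.5775 = -0.957

-0.957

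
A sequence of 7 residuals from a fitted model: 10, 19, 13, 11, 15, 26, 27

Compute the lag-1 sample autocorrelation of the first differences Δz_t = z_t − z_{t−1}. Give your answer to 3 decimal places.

First differences Δz: 9, -6, -2, 4, 11, 1
Mean of differences = 2.8333
Numerator Σ(Δz_t−Δz̄)(Δz_{t+1}−Δz̄) = -22.8611
Denominator Σ(Δz_t−Δz̄)² = 210.8333
r_1(Δz) = -22.8611 / 210.8333 = -0.108

-0.108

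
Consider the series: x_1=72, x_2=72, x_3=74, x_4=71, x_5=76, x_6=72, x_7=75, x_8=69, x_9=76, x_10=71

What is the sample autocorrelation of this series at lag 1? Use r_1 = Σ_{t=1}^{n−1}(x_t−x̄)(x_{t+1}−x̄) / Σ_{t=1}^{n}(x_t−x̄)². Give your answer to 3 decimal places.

-0.783

Mean x̄ = (72 + 72 + 74 + 71 + 76 + 72 + 75 + 69 + 76 + 71)/10 = 72.8000
Numerator Σ_{t=1}^{9}(x_t−x̄)(x_{t+1}−x̄) = -38.8400
Denominator Σ(x_t−x̄)² = 49.6000
r_1 = -38.8400 / 49.6000 = -0.783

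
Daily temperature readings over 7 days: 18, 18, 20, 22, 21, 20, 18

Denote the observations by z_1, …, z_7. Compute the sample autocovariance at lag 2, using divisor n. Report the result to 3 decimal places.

-0.726

Mean z̄ = (18 + 18 + 20 + 22 + 21 + 20 + 18)/7 = 19.5714
Deviations: -1.5714, -1.5714, 0.4286, 2.4286, 1.4286, 0.4286, -1.5714
Σ_{t=1}^{5}(z_t−z̄)(z_{t+2}−z̄) = -5.0816
γ_2 = -5.0816 / 7 = -0.726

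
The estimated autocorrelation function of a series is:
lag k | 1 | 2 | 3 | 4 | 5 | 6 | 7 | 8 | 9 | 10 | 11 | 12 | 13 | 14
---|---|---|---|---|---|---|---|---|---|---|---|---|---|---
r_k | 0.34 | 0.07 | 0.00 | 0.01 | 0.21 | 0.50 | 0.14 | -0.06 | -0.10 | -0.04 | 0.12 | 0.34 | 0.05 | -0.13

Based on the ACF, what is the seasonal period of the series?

The largest autocorrelation is r_6 = 0.50; the remaining lags stay at or below 0.34. The elevated value at lag 1 (0.34), dropping to 0.07 at lag 2, reflects decaying short-term dependence rather than seasonality.
The dominant spike at lag 6 indicates a seasonal period of 6.

6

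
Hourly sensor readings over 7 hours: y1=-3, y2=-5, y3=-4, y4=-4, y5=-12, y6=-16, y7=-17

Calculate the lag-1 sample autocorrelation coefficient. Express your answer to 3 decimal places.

0.581

Mean ȳ = (-3 − 5 − 4 − 4 − 12 − 16 − 17)/7 = -8.7143
Deviations from mean: 5.7143, 3.7143, 4.7143, 4.7143, -3.2857, -7.2857, -8.2857
Numerator Σ_{t=1}^{6}(y_t−ȳ)(y_{t+1}−ȳ) = 129.7755
Denominator Σ(y_t−ȳ)² = 223.4286
r_1 = 129.7755 / 223.4286 = 0.581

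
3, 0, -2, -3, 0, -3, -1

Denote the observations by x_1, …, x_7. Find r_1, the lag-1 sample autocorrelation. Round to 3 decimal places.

Mean x̄ = (3 + 0 − 2 − 3 + 0 − 3 − 1)/7 = -0.8571
Deviations from mean: 3.8571, 0.8571, -1.1429, -2.1429, 0.8571, -2.1429, -0.1429
Numerator Σ_{t=1}^{6}(x_t−x̄)(x_{t+1}−x̄) = 1.4082
Denominator Σ(x_t−x̄)² = 26.8571
r_1 = 1.4082 / 26.8571 = 0.052

0.052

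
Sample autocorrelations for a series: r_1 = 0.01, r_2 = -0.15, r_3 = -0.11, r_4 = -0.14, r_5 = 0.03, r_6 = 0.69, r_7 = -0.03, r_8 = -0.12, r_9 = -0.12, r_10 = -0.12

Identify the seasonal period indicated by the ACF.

6

The largest autocorrelation is r_6 = 0.69; the remaining lags stay at or below 0.03.
The dominant spike at lag 6 indicates a seasonal period of 6.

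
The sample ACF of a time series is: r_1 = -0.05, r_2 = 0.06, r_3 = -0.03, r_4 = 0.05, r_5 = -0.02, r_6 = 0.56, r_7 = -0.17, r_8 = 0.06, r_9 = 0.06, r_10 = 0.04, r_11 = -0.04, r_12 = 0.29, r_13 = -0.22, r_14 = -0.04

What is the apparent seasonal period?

6

The largest autocorrelation is r_6 = 0.56, with a weaker echo at lag 12 (0.29); the remaining lags stay at or below 0.06.
The dominant spike at lag 6 indicates a seasonal period of 6.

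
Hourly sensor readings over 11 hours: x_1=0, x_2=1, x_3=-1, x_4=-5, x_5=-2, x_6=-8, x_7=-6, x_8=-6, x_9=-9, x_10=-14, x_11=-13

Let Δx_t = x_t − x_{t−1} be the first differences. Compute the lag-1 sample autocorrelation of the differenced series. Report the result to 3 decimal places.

-0.536

First differences Δx: 1, -2, -4, 3, -6, 2, 0, -3, -5, 1
Mean of differences = -1.3000
Numerator Σ(Δx_t−Δx̄)(Δx_{t+1}−Δx̄) = -47.1900
Denominator Σ(Δx_t−Δx̄)² = 88.1000
r_1(Δx) = -47.1900 / 88.1000 = -0.536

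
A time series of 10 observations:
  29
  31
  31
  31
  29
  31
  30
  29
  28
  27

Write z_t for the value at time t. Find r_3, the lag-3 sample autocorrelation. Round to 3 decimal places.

-0.113

Mean z̄ = (29 + 31 + 31 + 31 + 29 + 31 + 30 + 29 + 28 + 27)/10 = 29.6000
Σ(z_t−z̄)(z_{t+3}−z̄) = (-0.8400) + (-0.8400) + (1.9600) + (0.5600) + (0.3600) + (-2.2400) + (-1.0400) = -2.0800
Denominator Σ(z_t−z̄)² = 18.4000
r_3 = -2.0800 / 18.4000 = -0.113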